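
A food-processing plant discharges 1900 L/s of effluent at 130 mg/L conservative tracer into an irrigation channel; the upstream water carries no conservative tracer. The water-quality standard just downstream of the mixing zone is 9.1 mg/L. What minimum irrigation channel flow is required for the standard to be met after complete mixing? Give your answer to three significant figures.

25200 L/s

Set C_mix = 9.1: (Q·0 + 1900·130.0) / (Q + 1900) = 9.1
→ Q = 1900·(130.0 − 9.1)/(9.1 − 0) = 25240 L/s.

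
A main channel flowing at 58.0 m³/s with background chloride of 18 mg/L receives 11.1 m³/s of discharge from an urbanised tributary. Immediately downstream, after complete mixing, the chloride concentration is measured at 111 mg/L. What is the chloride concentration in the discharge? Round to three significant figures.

597 mg/L

Mass balance: 58.00·18.00 + 11.10·Cₑ = 69.10·111.0
→ Cₑ = (69.10·111.0 − 58.00·18.00) / 11.10 = 596.9 mg/L.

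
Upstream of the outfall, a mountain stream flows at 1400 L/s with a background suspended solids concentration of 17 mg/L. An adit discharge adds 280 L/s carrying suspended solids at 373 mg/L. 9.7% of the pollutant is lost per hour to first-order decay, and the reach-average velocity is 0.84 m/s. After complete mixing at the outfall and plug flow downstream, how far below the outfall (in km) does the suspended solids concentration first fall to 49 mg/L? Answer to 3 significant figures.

Mass balance: C = (1400·17.00 + 280.0·373.0) / 1680 = 128200/1680 = 76.33 mg/L.
9.7%/h lost → k = −ln(1 − 0.097) = 0.1020 h⁻¹.
Set 76.33·exp(−k·t) = 49 → t = ln(76.33/49)/k = 15640 s = 4.345 h.
Distance = v·t = 0.84·15640 = 13140 m = 13.14 km.

13.1 km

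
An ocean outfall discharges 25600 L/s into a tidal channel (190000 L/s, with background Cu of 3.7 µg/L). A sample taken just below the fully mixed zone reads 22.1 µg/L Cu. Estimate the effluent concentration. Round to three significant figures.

Mass balance: 190000·3.700 + 25600·Cₑ = 215600·22.10
→ Cₑ = (215600·22.10 − 190000·3.700) / 25600 = 158.7 µg/L.

159 µg/L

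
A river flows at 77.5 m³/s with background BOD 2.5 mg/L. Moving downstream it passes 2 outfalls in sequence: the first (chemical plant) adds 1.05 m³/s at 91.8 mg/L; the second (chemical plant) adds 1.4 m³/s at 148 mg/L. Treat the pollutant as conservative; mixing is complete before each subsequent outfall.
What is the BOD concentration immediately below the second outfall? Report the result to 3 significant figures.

Below outfall 1: Q → 78.55 m³/s, C = (77.50·2.500 + 1.050·91.80)/78.55 = 3.694 mg/L.
Below outfall 2: Q → 79.95 m³/s, C = (78.55·3.694 + 1.400·148.0)/79.95 = 6.221 mg/L.

6.22 mg/L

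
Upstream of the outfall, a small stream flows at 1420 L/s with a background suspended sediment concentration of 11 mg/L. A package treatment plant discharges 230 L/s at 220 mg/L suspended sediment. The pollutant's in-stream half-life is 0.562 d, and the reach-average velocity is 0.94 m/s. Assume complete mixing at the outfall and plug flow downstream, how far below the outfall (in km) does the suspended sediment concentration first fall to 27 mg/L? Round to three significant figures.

Mass balance: C = (1420·11.00 + 230.0·220.0) / 1650 = 66220/1650 = 40.13 mg/L.
Half-life 0.562 d → k = ln 2 / 0.562 = 1.233 d⁻¹.
Set 40.13·exp(−k·t) = 27 → t = ln(40.13/27)/k = 27770 s = 7.713 h.
Distance = v·t = 0.94·27770 = 26100 m = 26.10 km.

26.1 km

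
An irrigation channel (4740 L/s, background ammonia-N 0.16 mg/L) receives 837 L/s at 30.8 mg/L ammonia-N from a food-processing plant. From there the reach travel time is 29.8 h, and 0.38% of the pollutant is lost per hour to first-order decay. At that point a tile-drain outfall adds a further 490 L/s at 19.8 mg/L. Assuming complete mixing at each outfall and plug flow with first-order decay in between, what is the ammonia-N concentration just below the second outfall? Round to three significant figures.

5.50 mg/L

Conservation of mass: C = (4740·0.1600 + 837.0·30.80) / 5577 = 26540/5577 = 4.758 mg/L; combined flow 5577 L/s.
0.38%/h lost → k = −ln(1 − 0.0038) = 0.003807 h⁻¹.
Decay over the reach: 4.758·exp(−kt) = 4.758·0.8927 = 4.248 mg/L.
Second outfall: C = (5577·4.248 + 490.0·19.80)/6067 = 5.504 mg/L.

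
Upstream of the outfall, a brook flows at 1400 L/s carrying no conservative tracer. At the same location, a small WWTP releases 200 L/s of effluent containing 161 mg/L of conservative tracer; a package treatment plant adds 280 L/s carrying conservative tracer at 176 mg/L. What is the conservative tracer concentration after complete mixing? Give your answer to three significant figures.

43.3 mg/L

Flow-weighted average: C = (1400·0 + 200.0·161.0 + 280.0·176.0) / 1880 = 81480/1880 = 43.34 mg/L.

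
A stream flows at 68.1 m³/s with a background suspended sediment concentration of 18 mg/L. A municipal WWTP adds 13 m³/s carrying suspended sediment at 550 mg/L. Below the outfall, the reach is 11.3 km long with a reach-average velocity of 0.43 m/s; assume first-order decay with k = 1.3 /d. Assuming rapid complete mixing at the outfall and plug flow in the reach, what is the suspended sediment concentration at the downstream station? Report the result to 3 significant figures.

Mass balance: C = (68.10·18.00 + 13.00·550.0) / 81.10 = 8376/81.10 = 103.3 mg/L.
Travel time t = 11.3·1000 / 0.43 = 26280 s = 7.300 h.
Applying C = C₀e^(−kt): 103.3 × 0.6734 = 69.55 mg/L.

69.5 mg/L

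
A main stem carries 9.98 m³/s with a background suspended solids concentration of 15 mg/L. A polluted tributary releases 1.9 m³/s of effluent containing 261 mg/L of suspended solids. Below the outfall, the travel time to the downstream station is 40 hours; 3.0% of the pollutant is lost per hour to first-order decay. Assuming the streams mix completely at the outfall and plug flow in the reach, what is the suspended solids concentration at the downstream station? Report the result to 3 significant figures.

16.1 mg/L

Mass balance: C = (9.980·15.00 + 1.900·261.0) / 11.88 = 645.6/11.88 = 54.34 mg/L.
3.0%/h lost → k = −ln(1 − 0.03) = 0.03046 h⁻¹.
First-order decay: C = 54.34·exp(−k·t) = 54.34·0.2957 = 16.07 mg/L.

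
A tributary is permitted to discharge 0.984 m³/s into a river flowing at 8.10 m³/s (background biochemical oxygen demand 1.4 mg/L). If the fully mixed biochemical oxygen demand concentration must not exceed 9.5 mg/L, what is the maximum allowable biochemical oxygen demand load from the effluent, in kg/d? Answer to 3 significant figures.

Mass balance at the limit: 8.100·1.400 + 0.9840·Cₑ = 9.084·9.5 → Cₑ = 76.18 mg/L.
Load = 0.9840 m³/s × 76.18 g/m³ × 86 400 s/d = 6476 kg/d.

6480 kg/d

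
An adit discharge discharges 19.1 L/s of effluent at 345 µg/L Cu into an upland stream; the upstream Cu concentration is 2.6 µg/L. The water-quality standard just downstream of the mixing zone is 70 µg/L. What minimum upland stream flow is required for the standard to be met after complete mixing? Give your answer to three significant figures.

77.9 L/s

Set C_mix = 70: (Q·2.600 + 19.10·345.0) / (Q + 19.10) = 70
→ Q = 19.10·(345.0 − 70)/(70 − 2.600) = 77.93 L/s.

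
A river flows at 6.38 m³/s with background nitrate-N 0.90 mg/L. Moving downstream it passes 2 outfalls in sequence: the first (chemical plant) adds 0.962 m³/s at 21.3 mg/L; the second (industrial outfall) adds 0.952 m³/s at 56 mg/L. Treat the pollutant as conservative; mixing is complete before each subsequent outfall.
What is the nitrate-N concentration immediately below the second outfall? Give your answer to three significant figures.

9.59 mg/L

Outfall 1: combined Q = 7.342 m³/s; C = (6.380·0.9000 + 0.9620·21.30)/7.342 = 3.573 mg/L.
Outfall 2: combined Q = 8.294 m³/s; C = (7.342·3.573 + 0.9520·56.00)/8.294 = 9.591 mg/L.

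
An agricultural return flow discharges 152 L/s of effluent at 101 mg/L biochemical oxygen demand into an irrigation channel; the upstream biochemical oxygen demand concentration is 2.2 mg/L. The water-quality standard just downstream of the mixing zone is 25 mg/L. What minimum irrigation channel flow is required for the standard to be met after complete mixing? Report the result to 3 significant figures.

Set C_mix = 25: (Q·2.200 + 152.0·101.0) / (Q + 152.0) = 25
→ Q = 152.0·(101.0 − 25)/(25 − 2.200) = 506.7 L/s.

507 L/s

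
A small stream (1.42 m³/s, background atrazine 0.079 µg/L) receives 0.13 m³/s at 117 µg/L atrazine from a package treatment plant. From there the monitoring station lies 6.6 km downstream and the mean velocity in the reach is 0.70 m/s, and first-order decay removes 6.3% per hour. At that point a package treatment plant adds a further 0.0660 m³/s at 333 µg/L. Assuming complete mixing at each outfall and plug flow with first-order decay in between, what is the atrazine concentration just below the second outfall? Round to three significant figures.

21.6 µg/L

Mass balance: C = (1.420·0.07900 + 0.1300·117.0) / 1.550 = 15.32/1.550 = 9.885 µg/L; combined flow 1.550 m³/s.
Travel time t = 6.6·1000 / 0.70 = 9429 s = 2.619 h.
6.3%/h lost → k = −ln(1 − 0.063) = 0.06507 h⁻¹.
Decay over the reach: 9.885·exp(−kt) = 9.885·0.8433 = 8.336 µg/L.
At the second outfall, C = (1.550·8.336 + 0.06600·333.0) / (1.550 + 0.06600) = 21.60 µg/L.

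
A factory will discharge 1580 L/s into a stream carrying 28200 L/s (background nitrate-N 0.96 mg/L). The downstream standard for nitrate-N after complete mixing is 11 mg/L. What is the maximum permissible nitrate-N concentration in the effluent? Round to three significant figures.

At the limit, (Qr·Cr + Qe·Cₑ)/(Qr + Qe) = 11:
Cₑ = (29780·11 − 28200·0.9600) / 1580 = 190.2 mg/L.

190 mg/L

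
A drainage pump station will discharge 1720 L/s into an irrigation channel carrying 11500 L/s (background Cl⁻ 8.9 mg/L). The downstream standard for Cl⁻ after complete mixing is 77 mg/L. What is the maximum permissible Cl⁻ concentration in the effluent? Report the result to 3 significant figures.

532 mg/L

At the limit, (Qr·Cr + Qe·Cₑ)/(Qr + Qe) = 77:
Cₑ = (13220·77 − 11500·8.900) / 1720 = 532.3 mg/L.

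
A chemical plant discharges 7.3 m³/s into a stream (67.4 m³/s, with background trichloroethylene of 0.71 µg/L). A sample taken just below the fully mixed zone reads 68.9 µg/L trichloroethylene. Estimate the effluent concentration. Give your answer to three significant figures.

Mass balance: 67.40·0.7100 + 7.300·Cₑ = 74.70·68.90
→ Cₑ = (74.70·68.90 − 67.40·0.7100) / 7.300 = 698.5 µg/L.

698 µg/L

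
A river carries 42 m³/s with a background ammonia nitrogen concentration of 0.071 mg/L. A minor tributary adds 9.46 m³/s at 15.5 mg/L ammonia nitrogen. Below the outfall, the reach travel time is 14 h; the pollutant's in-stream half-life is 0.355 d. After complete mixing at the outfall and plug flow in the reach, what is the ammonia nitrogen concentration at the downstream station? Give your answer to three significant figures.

0.931 mg/L

Flow-weighted average: C = (42.00·0.07100 + 9.460·15.50) / 51.46 = 149.6/51.46 = 2.907 mg/L.
Half-life 0.355 d → k = ln 2 / 0.355 = 1.953 d⁻¹.
Applying C = C₀e^(−kt): 2.907 × 0.3201 = 0.9308 mg/L.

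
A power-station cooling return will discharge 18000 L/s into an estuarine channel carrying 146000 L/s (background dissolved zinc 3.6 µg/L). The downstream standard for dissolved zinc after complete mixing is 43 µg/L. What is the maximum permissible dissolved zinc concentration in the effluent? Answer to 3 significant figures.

363 µg/L

At the limit, (Qr·Cr + Qe·Cₑ)/(Qr + Qe) = 43:
Cₑ = (164000·43 − 146000·3.600) / 18000 = 362.6 µg/L.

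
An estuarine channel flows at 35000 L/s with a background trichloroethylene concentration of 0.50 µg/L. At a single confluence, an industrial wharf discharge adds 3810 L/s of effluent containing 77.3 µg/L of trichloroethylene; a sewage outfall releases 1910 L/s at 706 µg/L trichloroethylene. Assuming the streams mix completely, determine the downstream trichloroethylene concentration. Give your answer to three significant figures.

40.8 µg/L

Conservation of mass: C = (35000·0.5000 + 3810·77.30 + 1910·706.0) / 40720 = 1660000/40720 = 40.78 µg/L.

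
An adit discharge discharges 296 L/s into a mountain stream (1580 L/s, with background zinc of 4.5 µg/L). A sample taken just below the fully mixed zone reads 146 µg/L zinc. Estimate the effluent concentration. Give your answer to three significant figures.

901 µg/L

Mass balance: 1580·4.500 + 296.0·Cₑ = 1876·146.0
→ Cₑ = (1876·146.0 − 1580·4.500) / 296.0 = 901.3 µg/L.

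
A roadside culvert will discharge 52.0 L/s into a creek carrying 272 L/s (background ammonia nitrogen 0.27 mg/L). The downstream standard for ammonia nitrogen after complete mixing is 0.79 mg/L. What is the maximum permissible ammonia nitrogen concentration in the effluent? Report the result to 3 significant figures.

3.51 mg/L

At the limit, (Qr·Cr + Qe·Cₑ)/(Qr + Qe) = 0.79:
Cₑ = (324.0·0.79 − 272.0·0.2700) / 52.00 = 3.510 mg/L.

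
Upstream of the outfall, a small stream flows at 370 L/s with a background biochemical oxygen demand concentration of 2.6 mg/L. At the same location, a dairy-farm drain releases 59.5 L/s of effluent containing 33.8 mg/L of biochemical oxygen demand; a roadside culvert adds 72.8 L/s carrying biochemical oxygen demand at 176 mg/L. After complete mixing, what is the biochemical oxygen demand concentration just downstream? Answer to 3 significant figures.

Mass balance: C = (370.0·2.600 + 59.50·33.80 + 72.80·176.0) / 502.3 = 15790/502.3 = 31.43 mg/L.

31.4 mg/L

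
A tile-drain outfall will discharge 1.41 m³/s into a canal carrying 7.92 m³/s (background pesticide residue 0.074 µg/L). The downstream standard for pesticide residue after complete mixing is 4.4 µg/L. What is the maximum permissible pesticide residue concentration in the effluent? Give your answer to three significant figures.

28.7 µg/L

At the limit, (Qr·Cr + Qe·Cₑ)/(Qr + Qe) = 4.4:
Cₑ = (9.330·4.4 − 7.920·0.07400) / 1.410 = 28.70 µg/L.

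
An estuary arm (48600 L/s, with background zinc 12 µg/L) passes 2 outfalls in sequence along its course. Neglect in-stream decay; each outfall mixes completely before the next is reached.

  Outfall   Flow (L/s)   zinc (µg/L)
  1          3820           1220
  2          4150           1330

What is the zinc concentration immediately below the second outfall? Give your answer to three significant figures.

Outfall 1: combined Q = 52420 L/s; C = (48600·12.00 + 3820·1220)/52420 = 100.0 µg/L.
Outfall 2: combined Q = 56570 L/s; C = (52420·100.0 + 4150·1330)/56570 = 190.3 µg/L.

190 µg/L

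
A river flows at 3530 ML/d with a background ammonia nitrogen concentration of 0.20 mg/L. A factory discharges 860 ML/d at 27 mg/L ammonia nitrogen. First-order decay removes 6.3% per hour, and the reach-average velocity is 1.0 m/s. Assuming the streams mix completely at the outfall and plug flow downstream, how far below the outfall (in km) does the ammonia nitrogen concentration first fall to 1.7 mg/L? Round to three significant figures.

Conservation of mass: C = (3530·0.2000 + 860.0·27.00) / 4390 = 23930/4390 = 5.450 mg/L.
6.3%/h lost → k = −ln(1 − 0.063) = 0.06507 h⁻¹.
Set 5.450·exp(−k·t) = 1.7 → t = ln(5.450/1.7)/k = 64450 s = 17.90 h.
Distance = v·t = 1.0·64450 = 64450 m = 64.45 km.

64.5 km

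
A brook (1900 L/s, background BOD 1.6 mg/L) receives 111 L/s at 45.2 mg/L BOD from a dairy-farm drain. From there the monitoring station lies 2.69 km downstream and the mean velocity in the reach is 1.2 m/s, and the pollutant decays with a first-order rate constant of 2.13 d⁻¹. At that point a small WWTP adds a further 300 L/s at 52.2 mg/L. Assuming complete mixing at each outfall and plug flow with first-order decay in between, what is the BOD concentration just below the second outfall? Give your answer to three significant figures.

10.1 mg/L

Conservation of mass: C = (1900·1.600 + 111.0·45.20) / 2011 = 8057/2011 = 4.007 mg/L; combined flow 2011 L/s.
Travel time t = 2.69·1000 / 1.2 = 2242 s = 0.6227 h.
Applying C = C₀e^(−kt): 4.007 × 0.9462 = 3.791 mg/L.
At the second outfall, C = (2011·3.791 + 300.0·52.20) / (2011 + 300.0) = 10.08 mg/L.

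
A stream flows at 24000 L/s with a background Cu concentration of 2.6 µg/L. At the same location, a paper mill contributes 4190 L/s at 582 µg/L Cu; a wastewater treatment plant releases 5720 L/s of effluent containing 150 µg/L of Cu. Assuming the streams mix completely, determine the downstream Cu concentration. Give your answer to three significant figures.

99.1 µg/L

Mixed concentration C = ΣQC/ΣQ = (24000·2.600 + 4190·582.0 + 5720·150.0) / 33910 = 3359000/33910 = 99.06 µg/L.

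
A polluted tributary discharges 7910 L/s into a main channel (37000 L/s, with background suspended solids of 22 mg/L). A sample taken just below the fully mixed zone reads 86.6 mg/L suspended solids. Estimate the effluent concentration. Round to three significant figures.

389 mg/L

Mass balance: 37000·22.00 + 7910·Cₑ = 44910·86.60
→ Cₑ = (44910·86.60 − 37000·22.00) / 7910 = 388.8 mg/L.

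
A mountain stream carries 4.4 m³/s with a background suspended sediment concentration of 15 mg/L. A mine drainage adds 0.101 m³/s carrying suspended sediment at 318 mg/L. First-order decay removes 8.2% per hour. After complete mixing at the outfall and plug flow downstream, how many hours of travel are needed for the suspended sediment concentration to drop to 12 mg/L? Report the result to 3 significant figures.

6.98 h

Mixed concentration C = ΣQC/ΣQ = (4.400·15.00 + 0.1010·318.0) / 4.501 = 98.12/4.501 = 21.80 mg/L.
8.2%/h lost → k = −ln(1 − 0.082) = 0.08556 h⁻¹.
21.80·exp(−k·t) = 12 → t = ln(21.80/12)/k = 25120 s = 6.977 h.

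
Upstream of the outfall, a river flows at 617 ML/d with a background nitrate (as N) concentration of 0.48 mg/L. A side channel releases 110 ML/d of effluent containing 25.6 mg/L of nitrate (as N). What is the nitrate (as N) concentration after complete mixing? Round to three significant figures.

4.28 mg/L

After mixing, C = (617.0·0.4800 + 110.0·25.60) / 727.0 = 3112/727.0 = 4.281 mg/L.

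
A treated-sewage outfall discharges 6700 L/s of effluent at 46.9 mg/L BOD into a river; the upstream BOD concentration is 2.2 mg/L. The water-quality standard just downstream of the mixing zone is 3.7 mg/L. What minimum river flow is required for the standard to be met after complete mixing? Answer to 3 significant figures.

193000 L/s

Set C_mix = 3.7: (Q·2.200 + 6700·46.90) / (Q + 6700) = 3.7
→ Q = 6700·(46.90 − 3.7)/(3.7 − 2.200) = 193000 L/s.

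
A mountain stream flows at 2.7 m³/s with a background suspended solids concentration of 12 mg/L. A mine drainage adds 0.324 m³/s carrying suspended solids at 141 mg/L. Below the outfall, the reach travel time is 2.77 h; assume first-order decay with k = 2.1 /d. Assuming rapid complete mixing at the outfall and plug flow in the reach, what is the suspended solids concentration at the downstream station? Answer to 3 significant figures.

Flow-weighted average: C = (2.700·12.00 + 0.3240·141.0) / 3.024 = 78.08/3.024 = 25.82 mg/L.
After decay, C = 25.82 × e^(−kt) = 25.82 × 0.7848 = 20.26 mg/L.

20.3 mg/L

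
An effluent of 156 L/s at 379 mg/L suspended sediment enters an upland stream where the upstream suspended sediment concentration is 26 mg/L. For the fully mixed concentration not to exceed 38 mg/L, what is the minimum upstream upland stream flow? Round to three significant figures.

4430 L/s

Set C_mix = 38: (Q·26.00 + 156.0·379.0) / (Q + 156.0) = 38
→ Q = 156.0·(379.0 − 38)/(38 − 26.00) = 4433 L/s.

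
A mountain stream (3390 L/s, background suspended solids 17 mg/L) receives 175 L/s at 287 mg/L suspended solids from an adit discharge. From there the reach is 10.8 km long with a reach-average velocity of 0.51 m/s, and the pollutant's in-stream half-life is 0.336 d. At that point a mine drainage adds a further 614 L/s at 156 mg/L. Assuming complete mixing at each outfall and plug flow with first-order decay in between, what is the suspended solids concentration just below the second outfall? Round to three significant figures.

38.5 mg/L

Mass balance: C = (3390·17.00 + 175.0·287.0) / 3565 = 107900/3565 = 30.25 mg/L; combined flow 3565 L/s.
Travel time t = 10.8·1000 / 0.51 = 21180 s = 5.882 h.
Half-life 0.336 d → k = ln 2 / 0.336 = 2.063 d⁻¹.
After decay, C = 30.25 × e^(−kt) = 30.25 × 0.6031 = 18.25 mg/L.
At the second outfall, C = (3565·18.25 + 614.0·156.0) / (3565 + 614.0) = 38.49 mg/L.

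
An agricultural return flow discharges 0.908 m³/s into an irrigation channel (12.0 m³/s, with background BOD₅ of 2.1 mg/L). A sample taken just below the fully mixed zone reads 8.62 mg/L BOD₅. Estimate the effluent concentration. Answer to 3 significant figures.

Mass balance: 12.00·2.100 + 0.9080·Cₑ = 12.91·8.620
→ Cₑ = (12.91·8.620 − 12.00·2.100) / 0.9080 = 94.79 mg/L.

94.8 mg/L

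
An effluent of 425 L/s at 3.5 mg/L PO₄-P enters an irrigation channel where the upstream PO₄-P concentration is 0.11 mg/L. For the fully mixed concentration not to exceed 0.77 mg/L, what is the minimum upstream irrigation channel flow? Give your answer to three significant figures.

Set C_mix = 0.77: (Q·0.1100 + 425.0·3.500) / (Q + 425.0) = 0.77
→ Q = 425.0·(3.500 − 0.77)/(0.77 − 0.1100) = 1758 L/s.

1760 L/s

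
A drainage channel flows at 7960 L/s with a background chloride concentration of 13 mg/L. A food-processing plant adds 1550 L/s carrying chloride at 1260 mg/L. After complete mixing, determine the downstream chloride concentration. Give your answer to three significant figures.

216 mg/L

After mixing, C = (7960·13.00 + 1550·1260) / 9510 = 2056000/9510 = 216.2 mg/L.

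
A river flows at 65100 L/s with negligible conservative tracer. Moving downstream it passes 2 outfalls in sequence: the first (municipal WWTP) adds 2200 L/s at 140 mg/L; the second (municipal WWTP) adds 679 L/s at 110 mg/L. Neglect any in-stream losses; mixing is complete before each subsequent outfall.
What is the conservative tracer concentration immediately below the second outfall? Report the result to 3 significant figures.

After outfall 1: Q = 65100 + 2200 = 67300 L/s; C = (65100·0 + 2200·140.0)/67300 = 4.577 mg/L.
After outfall 2: Q = 67300 + 679.0 = 67980 L/s; C = (67300·4.577 + 679.0·110.0)/67980 = 5.630 mg/L.

5.63 mg/L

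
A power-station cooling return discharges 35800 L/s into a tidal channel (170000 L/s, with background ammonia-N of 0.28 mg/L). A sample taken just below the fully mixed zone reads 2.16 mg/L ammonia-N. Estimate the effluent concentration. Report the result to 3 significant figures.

Mass balance: 170000·0.2800 + 35800·Cₑ = 205800·2.160
→ Cₑ = (205800·2.160 − 170000·0.2800) / 35800 = 11.09 mg/L.

11.1 mg/L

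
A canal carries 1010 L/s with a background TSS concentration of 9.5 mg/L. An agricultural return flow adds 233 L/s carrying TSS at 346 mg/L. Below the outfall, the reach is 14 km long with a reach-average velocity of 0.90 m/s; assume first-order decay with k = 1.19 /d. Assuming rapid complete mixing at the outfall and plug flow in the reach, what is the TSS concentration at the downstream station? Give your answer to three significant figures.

58.6 mg/L

Mixed concentration C = ΣQC/ΣQ = (1010·9.500 + 233.0·346.0) / 1243 = 90210/1243 = 72.58 mg/L.
Travel time t = 14·1000 / 0.90 = 15560 s = 4.321 h.
Applying C = C₀e^(−kt): 72.58 × 0.8071 = 58.58 mg/L.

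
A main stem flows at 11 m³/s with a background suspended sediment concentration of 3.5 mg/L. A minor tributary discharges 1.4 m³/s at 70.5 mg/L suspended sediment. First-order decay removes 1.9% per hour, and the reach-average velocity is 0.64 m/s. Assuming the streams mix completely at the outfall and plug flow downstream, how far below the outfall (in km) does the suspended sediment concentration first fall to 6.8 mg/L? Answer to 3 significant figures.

58.5 km

Mixed concentration C = ΣQC/ΣQ = (11.00·3.500 + 1.400·70.50) / 12.40 = 137.2/12.40 = 11.06 mg/L.
1.9%/h lost → k = −ln(1 − 0.019) = 0.01918 h⁻¹.
Set 11.06·exp(−k·t) = 6.8 → t = ln(11.06/6.8)/k = 91360 s = 25.38 h.
Distance = v·t = 0.64·91360 = 58470 m = 58.47 km.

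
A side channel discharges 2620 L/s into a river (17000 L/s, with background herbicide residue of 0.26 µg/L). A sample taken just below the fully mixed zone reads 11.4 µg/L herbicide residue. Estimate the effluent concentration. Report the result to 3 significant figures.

83.7 µg/L

Mass balance: 17000·0.2600 + 2620·Cₑ = 19620·11.40
→ Cₑ = (19620·11.40 − 17000·0.2600) / 2620 = 83.68 µg/L.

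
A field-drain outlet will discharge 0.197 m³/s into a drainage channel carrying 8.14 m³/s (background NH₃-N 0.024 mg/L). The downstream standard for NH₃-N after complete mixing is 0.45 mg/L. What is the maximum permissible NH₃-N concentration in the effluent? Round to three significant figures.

18.1 mg/L

At the limit, (Qr·Cr + Qe·Cₑ)/(Qr + Qe) = 0.45:
Cₑ = (8.337·0.45 − 8.140·0.02400) / 0.1970 = 18.05 mg/L.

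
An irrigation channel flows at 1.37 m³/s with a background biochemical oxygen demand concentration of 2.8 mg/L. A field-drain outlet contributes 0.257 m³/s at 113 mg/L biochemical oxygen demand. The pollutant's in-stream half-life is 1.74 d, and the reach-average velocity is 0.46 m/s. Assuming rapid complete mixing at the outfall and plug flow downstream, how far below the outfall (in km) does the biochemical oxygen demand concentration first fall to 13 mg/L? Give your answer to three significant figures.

44.0 km

Flow-weighted average: C = (1.370·2.800 + 0.2570·113.0) / 1.627 = 32.88/1.627 = 20.21 mg/L.
Half-life 1.74 d → k = ln 2 / 1.74 = 0.3984 d⁻¹.
Set 20.21·exp(−k·t) = 13 → t = ln(20.21/13)/k = 95670 s = 26.57 h.
Distance = v·t = 0.46·95670 = 44010 m = 44.01 km.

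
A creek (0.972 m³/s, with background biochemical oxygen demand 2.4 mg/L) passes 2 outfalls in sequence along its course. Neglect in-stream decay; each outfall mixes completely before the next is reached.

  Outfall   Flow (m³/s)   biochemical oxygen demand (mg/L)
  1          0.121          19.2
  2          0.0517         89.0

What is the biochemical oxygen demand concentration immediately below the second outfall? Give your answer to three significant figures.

Outfall 1: combined Q = 1.093 m³/s; C = (0.9720·2.400 + 0.1210·19.20)/1.093 = 4.260 mg/L.
Outfall 2: combined Q = 1.145 m³/s; C = (1.093·4.260 + 0.05170·89.00)/1.145 = 8.087 mg/L.

8.09 mg/L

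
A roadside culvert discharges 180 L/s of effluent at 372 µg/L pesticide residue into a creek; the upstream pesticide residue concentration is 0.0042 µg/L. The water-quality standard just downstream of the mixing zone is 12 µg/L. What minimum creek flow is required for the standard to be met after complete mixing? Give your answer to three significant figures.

5400 L/s

Set C_mix = 12: (Q·0.004200 + 180.0·372.0) / (Q + 180.0) = 12
→ Q = 180.0·(372.0 − 12)/(12 − 0.004200) = 5402 L/s.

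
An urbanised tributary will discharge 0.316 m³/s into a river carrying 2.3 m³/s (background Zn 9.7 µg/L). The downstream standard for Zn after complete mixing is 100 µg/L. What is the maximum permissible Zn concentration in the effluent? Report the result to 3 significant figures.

At the limit, (Qr·Cr + Qe·Cₑ)/(Qr + Qe) = 100:
Cₑ = (2.616·100 − 2.300·9.700) / 0.3160 = 757.2 µg/L.

757 µg/L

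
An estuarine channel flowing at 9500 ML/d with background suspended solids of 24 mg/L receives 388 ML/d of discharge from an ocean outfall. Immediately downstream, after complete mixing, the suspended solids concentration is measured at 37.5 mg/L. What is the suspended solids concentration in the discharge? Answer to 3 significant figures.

368 mg/L

Mass balance: 9500·24.00 + 388.0·Cₑ = 9888·37.50
→ Cₑ = (9888·37.50 − 9500·24.00) / 388.0 = 368.0 mg/L.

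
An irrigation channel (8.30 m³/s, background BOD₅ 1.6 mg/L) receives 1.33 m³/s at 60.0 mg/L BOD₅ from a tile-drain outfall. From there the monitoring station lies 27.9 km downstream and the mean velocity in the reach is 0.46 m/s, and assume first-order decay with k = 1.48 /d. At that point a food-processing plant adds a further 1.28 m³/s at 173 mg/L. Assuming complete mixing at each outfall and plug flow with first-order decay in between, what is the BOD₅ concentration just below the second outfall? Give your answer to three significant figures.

Flow-weighted average: C = (8.300·1.600 + 1.330·60.00) / 9.630 = 93.08/9.630 = 9.666 mg/L; combined flow 9.630 m³/s.
Travel time t = 27.9·1000 / 0.46 = 60650 s = 16.85 h.
After decay, C = 9.666 × e^(−kt) = 9.666 × 0.3538 = 3.420 mg/L.
Second outfall: C = (9.630·3.420 + 1.280·173.0)/10.91 = 23.32 mg/L.

23.3 mg/L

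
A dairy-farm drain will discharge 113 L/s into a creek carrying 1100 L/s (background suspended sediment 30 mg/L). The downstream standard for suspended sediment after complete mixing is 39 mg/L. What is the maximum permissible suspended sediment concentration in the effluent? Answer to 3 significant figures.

At the limit, (Qr·Cr + Qe·Cₑ)/(Qr + Qe) = 39:
Cₑ = (1213·39 − 1100·30.00) / 113.0 = 126.6 mg/L.

127 mg/L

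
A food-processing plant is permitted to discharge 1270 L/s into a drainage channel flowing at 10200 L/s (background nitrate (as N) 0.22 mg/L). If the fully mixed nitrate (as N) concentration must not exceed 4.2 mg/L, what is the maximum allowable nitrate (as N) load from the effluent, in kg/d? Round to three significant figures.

3970 kg/d

Mass balance at the limit: 10200·0.2200 + 1270·Cₑ = 11470·4.2 → Cₑ = 36.17 mg/L.
1270 L/s = 1.270 m³/s. Load = 1.270 m³/s × 36.17 g/m³ × 86 400 s/d = 3968 kg/d.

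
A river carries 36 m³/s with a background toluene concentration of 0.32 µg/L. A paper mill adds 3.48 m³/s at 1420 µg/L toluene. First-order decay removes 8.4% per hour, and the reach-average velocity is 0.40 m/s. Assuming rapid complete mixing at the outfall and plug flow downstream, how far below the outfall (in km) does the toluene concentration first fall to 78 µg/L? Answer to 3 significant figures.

Mixed concentration C = ΣQC/ΣQ = (36.00·0.3200 + 3.480·1420) / 39.48 = 4953/39.48 = 125.5 µg/L.
8.4%/h lost → k = −ln(1 − 0.084) = 0.08774 h⁻¹.
Set 125.5·exp(−k·t) = 78 → t = ln(125.5/78)/k = 19500 s = 5.417 h.
Distance = v·t = 0.40·19500 = 7800 m = 7.800 km.

7.80 km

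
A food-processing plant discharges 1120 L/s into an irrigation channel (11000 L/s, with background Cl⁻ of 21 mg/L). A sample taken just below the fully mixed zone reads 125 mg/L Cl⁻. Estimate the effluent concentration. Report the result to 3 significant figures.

1150 mg/L

Mass balance: 11000·21.00 + 1120·Cₑ = 12120·125.0
→ Cₑ = (12120·125.0 − 11000·21.00) / 1120 = 1146 mg/L.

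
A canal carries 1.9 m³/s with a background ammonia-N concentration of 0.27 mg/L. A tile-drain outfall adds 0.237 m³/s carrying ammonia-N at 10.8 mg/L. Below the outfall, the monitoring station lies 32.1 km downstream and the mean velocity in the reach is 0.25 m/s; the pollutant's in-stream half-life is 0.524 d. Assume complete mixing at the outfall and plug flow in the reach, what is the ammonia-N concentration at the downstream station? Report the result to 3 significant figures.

0.201 mg/L

Mixed concentration C = ΣQC/ΣQ = (1.900·0.2700 + 0.2370·10.80) / 2.137 = 3.073/2.137 = 1.438 mg/L.
Travel time t = 32.1·1000 / 0.25 = 128400 s = 35.67 h.
Half-life 0.524 d → k = ln 2 / 0.524 = 1.323 d⁻¹.
Decay over the reach: 1.438·exp(−kt) = 1.438·0.1400 = 0.2014 mg/L.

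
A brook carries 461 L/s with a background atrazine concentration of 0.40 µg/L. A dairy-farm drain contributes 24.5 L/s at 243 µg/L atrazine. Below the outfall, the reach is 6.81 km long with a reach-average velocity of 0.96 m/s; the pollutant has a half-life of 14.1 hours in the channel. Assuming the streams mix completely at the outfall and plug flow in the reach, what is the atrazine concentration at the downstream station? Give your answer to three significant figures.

Mixed concentration C = ΣQC/ΣQ = (461.0·0.4000 + 24.50·243.0) / 485.5 = 6138/485.5 = 12.64 µg/L.
Travel time t = 6.81·1000 / 0.96 = 7094 s = 1.970 h.
Half-life 14.1 h → k = ln 2 / 14.1 = 0.04916 h⁻¹ = 1.180 d⁻¹.
Decay over the reach: 12.64·exp(−kt) = 12.64·0.9077 = 11.48 µg/L.

11.5 µg/L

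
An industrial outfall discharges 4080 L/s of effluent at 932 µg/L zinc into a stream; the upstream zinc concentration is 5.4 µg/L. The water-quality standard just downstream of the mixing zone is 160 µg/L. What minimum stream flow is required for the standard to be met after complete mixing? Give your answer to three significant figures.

Set C_mix = 160: (Q·5.400 + 4080·932.0) / (Q + 4080) = 160
→ Q = 4080·(932.0 − 160)/(160 − 5.400) = 20370 L/s.

20400 L/s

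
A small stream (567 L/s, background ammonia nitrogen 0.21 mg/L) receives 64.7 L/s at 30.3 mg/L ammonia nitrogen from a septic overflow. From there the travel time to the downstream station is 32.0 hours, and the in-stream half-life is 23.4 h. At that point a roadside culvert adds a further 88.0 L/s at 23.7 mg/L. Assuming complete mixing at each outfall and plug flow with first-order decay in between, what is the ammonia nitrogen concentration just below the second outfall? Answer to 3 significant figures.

4.02 mg/L

After mixing, C = (567.0·0.2100 + 64.70·30.30) / 631.7 = 2079/631.7 = 3.292 mg/L; combined flow 631.7 L/s.
Half-life 23.4 h → k = ln 2 / 23.4 = 0.02962 h⁻¹ = 0.7109 d⁻¹.
Decay over the reach: 3.292·exp(−kt) = 3.292·0.3876 = 1.276 mg/L.
At the second outfall, C = (631.7·1.276 + 88.00·23.70) / (631.7 + 88.00) = 4.018 mg/L.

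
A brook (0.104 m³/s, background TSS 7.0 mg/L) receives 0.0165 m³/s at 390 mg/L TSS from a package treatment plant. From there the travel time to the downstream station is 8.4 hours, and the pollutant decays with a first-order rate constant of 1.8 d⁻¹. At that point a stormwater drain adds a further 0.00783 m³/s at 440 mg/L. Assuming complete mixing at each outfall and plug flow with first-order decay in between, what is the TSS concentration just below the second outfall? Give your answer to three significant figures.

56.6 mg/L

Flow-weighted average: C = (0.1040·7.000 + 0.01650·390.0) / 0.1205 = 7.163/0.1205 = 59.44 mg/L; combined flow 0.1205 m³/s.
After decay, C = 59.44 × e^(−kt) = 59.44 × 0.5326 = 31.66 mg/L.
Second outfall: C = (0.1205·31.66 + 0.007830·440.0)/0.1283 = 56.57 mg/L.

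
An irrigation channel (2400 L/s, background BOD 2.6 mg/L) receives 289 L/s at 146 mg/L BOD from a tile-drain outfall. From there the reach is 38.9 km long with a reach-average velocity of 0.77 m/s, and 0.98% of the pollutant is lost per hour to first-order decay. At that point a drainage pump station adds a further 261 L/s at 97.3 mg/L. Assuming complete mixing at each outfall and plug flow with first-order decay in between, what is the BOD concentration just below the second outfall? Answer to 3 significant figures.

Conservation of mass: C = (2400·2.600 + 289.0·146.0) / 2689 = 48430/2689 = 18.01 mg/L; combined flow 2689 L/s.
Travel time t = 38.9·1000 / 0.77 = 50520 s = 14.03 h.
0.98%/h lost → k = −ln(1 − 0.0098) = 0.009848 h⁻¹.
After decay, C = 18.01 × e^(−kt) = 18.01 × 0.8709 = 15.69 mg/L.
At the second outfall, C = (2689·15.69 + 261.0·97.30) / (2689 + 261.0) = 22.91 mg/L.

22.9 mg/L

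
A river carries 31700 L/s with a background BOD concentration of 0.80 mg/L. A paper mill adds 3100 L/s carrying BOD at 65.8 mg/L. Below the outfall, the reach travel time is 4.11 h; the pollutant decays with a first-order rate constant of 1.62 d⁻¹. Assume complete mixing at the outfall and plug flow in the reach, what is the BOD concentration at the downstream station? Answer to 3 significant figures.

Mass balance: C = (31700·0.8000 + 3100·65.80) / 34800 = 229300/34800 = 6.590 mg/L.
First-order decay: C = 6.590·exp(−k·t) = 6.590·0.7577 = 4.994 mg/L.

4.99 mg/L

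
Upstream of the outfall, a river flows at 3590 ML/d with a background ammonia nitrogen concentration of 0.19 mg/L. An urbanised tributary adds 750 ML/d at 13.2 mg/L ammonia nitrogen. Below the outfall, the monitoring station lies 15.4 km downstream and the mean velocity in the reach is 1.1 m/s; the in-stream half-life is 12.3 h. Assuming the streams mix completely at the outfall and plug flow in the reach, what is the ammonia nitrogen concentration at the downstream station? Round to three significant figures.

1.96 mg/L

Flow-weighted average: C = (3590·0.1900 + 750.0·13.20) / 4340 = 10580/4340 = 2.438 mg/L.
Travel time t = 15.4·1000 / 1.1 = 14000 s = 3.889 h.
Half-life 12.3 h → k = ln 2 / 12.3 = 0.05635 h⁻¹ = 1.352 d⁻¹.
First-order decay: C = 2.438·exp(−k·t) = 2.438·0.8032 = 1.958 mg/L.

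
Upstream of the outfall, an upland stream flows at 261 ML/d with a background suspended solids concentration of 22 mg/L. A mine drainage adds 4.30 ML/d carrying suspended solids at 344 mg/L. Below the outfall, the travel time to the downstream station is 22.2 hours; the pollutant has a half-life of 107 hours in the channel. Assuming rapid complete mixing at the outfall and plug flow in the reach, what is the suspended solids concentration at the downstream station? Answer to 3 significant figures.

23.6 mg/L

After mixing, C = (261.0·22.00 + 4.300·344.0) / 265.3 = 7221/265.3 = 27.22 mg/L.
Half-life 107 h → k = ln 2 / 107 = 0.006478 h⁻¹ = 0.1555 d⁻¹.
Applying C = C₀e^(−kt): 27.22 × 0.8661 = 23.57 mg/L.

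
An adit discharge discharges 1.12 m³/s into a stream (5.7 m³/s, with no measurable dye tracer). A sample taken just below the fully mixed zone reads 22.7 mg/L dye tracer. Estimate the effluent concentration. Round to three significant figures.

Mass balance: 5.700·0 + 1.120·Cₑ = 6.820·22.70
→ Cₑ = (6.820·22.70 − 5.700·0) / 1.120 = 138.2 mg/L.

138 mg/L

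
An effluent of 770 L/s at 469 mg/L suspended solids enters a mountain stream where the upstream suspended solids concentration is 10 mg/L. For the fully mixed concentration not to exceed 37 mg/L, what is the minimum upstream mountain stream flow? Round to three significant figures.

Set C_mix = 37: (Q·10.00 + 770.0·469.0) / (Q + 770.0) = 37
→ Q = 770.0·(469.0 − 37)/(37 − 10.00) = 12320 L/s.

12300 L/s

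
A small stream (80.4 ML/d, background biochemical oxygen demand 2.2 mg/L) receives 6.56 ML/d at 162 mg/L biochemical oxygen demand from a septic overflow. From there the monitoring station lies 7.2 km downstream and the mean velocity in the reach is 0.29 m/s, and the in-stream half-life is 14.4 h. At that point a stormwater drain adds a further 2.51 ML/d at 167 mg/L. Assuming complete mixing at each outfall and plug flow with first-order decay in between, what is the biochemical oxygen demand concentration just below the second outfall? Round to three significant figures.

After mixing, C = (80.40·2.200 + 6.560·162.0) / 86.96 = 1240/86.96 = 14.25 mg/L; combined flow 86.96 ML/d.
Travel time t = 7.2·1000 / 0.29 = 24830 s = 6.897 h.
Half-life 14.4 h → k = ln 2 / 14.4 = 0.04814 h⁻¹ = 1.155 d⁻¹.
After decay, C = 14.25 × e^(−kt) = 14.25 × 0.7175 = 10.23 mg/L.
Second outfall: C = (86.96·10.23 + 2.510·167.0)/89.47 = 14.63 mg/L.

14.6 mg/L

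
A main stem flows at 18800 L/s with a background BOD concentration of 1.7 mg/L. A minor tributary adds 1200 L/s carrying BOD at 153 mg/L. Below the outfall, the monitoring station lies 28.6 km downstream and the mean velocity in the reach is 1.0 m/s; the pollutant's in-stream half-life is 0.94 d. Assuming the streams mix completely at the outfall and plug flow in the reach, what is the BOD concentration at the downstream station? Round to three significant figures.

8.44 mg/L

After mixing, C = (18800·1.700 + 1200·153.0) / 20000 = 215600/20000 = 10.78 mg/L.
Travel time t = 28.6·1000 / 1.0 = 28600 s = 7.944 h.
Half-life 0.94 d → k = ln 2 / 0.94 = 0.7374 d⁻¹.
Decay over the reach: 10.78·exp(−kt) = 10.78·0.7834 = 8.444 mg/L.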